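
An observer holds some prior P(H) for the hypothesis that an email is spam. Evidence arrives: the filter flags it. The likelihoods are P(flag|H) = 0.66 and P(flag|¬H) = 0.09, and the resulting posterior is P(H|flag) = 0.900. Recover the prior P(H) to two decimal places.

In odds form, posterior odds = prior odds × likelihood ratio, so prior odds = posterior odds ÷ LR.
Posterior odds = 0.900/(1−0.900) = 9.0000. LR = 0.66/0.09 = 7.3333.
Prior odds = 9.0000/7.3333 = 1.2273, so P(H) = 1.2273/(1+1.2273) ≈ 0.55.

P(H) = 0.55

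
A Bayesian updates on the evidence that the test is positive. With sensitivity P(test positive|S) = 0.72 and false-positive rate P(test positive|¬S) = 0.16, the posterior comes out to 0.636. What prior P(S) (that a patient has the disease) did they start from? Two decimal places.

In odds form, posterior odds = prior odds × likelihood ratio, so prior odds = posterior odds ÷ LR.
Posterior odds = 0.636/(1−0.636) = 1.7473. LR = 0.72/0.16 = 4.5000.
Prior odds = 1.7473/4.5000 = 0.3883, so P(S) = 0.3883/(1+0.3883) ≈ 0.28.

P(S) = 0.28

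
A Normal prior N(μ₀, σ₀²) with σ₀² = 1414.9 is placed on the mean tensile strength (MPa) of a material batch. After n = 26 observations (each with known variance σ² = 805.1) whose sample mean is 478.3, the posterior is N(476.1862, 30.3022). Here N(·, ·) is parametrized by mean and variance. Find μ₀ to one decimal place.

With known observation variance, the Normal–Normal posterior has precision τ_n = τ₀ + n/σ² and mean μ_n = (τ₀μ₀ + (n/σ²)x̄)/τ_n.
Here τ₀ = 1/1414.9 = 0.000707 and τ_data = 26/805.1 = 0.032294, so τ_n = 0.033001.
Rearranging for μ₀: μ₀ = (μ_n·τ_n − τ_data·x̄)/τ₀ = (476.1862·0.033001 − 0.032294·478.3) / 0.000707 = 0.268401/0.000707 ≈ 379.6.

μ₀ = 379.6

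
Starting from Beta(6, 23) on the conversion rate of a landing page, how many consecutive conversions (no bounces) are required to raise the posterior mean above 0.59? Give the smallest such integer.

k = 28

After k conversions and 0 bounces the posterior is Beta(6+k, 23), with mean (6+k)/(6+23+k).
Set (6+k)/(29+k) > 0.59 and solve: k > (0.59·29 − 6)/(1 − 0.59) = 27.098.
The smallest integer exceeding 27.098 is 28.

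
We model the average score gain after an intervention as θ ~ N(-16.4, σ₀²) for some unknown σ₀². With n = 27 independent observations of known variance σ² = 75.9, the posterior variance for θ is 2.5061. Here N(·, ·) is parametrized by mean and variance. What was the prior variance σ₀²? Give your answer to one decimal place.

Posterior precision equals prior precision plus data precision: 1/σ_n² = 1/σ₀² + n/σ².
So 1/σ₀² = 1/2.5061 − 27/75.9 = 0.399026 − 0.355731 = 0.043295.
Hence σ₀² = 1/0.043295 ≈ 23.1.

σ₀² = 23.1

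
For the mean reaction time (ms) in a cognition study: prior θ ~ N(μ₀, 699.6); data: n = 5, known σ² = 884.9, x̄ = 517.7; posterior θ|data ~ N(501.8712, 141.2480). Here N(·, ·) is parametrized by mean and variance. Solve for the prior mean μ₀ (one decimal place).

μ₀ = 439.3

With known observation variance, the Normal–Normal posterior has precision τ_n = τ₀ + n/σ² and mean μ_n = (τ₀μ₀ + (n/σ²)x̄)/τ_n.
Here τ₀ = 1/699.6 = 0.001429 and τ_data = 5/884.9 = 0.005650, so τ_n = 0.007079.
Rearranging for μ₀: μ₀ = (μ_n·τ_n − τ_data·x̄)/τ₀ = (501.8712·0.007079 − 0.005650·517.7) / 0.001429 = 0.627741/0.001429 ≈ 439.3.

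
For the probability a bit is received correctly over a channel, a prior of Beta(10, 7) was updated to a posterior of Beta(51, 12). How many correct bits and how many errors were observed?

Beta is conjugate to the binomial likelihood: posterior = Beta(α+s, β+f).
So s = 51 − 10 = 41 and f = 12 − 7 = 5.

41 correct bits and 5 errors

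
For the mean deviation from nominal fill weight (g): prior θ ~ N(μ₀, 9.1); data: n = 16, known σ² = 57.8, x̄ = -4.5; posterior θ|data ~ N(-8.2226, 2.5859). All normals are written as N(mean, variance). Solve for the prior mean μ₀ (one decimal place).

With known observation variance, the Normal–Normal posterior has precision τ_n = τ₀ + n/σ² and mean μ_n = (τ₀μ₀ + (n/σ²)x̄)/τ_n.
Here τ₀ = 1/9.1 = 0.109890 and τ_data = 16/57.8 = 0.276817, so τ_n = 0.386707.
Rearranging for μ₀: μ₀ = (μ_n·τ_n − τ_data·x̄)/τ₀ = (-8.2226·0.386707 − 0.276817·-4.5) / 0.109890 = -1.934060/0.109890 ≈ -17.6.

μ₀ = -17.6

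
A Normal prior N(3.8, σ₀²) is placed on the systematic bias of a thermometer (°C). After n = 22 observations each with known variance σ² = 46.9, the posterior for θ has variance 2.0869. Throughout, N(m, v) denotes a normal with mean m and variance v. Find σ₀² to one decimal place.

σ₀² = 99.0

Posterior precision equals prior precision plus data precision: 1/σ_n² = 1/σ₀² + n/σ².
So 1/σ₀² = 1/2.0869 − 22/46.9 = 0.479180 − 0.469083 = 0.010097.
Hence σ₀² = 1/0.010097 ≈ 99.0.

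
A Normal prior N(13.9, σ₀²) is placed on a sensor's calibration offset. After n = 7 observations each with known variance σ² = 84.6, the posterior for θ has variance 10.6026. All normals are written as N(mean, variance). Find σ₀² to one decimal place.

Posterior precision equals prior precision plus data precision: 1/σ_n² = 1/σ₀² + n/σ².
So 1/σ₀² = 1/10.6026 − 7/84.6 = 0.094316 − 0.082742 = 0.011574.
Hence σ₀² = 1/0.011574 ≈ 86.4.

σ₀² = 86.4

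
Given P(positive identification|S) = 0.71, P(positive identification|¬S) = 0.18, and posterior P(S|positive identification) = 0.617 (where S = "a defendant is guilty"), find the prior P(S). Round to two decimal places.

P(S) = 0.29

Bayes' rule in odds form gives O(S|E) = O(S)·[P(E|S)/P(E|¬S)], hence O(S) = O(S|E)/LR.
Posterior odds = 0.617/(1−0.617) = 1.6110. LR = 0.71/0.18 = 3.9444.
Prior odds = 1.6110/3.9444 = 0.4084, so P(S) = 0.4084/(1+0.4084) ≈ 0.29.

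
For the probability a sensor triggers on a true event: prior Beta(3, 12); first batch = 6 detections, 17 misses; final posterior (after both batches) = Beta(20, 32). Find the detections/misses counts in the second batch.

Because Beta–binomial updating is additive in the counts, the combined data contributed (α_post−α_prior, β_post−β_prior) successes and failures.
Total across both batches: 20−3=17 detections, 32−12=20 misses.
Subtract the first batch: 17−6=11 detections and 20−17=3 misses.

11 detections and 3 misses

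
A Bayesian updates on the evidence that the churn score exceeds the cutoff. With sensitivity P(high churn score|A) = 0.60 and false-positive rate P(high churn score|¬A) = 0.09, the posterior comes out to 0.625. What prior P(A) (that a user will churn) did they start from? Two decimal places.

In odds form, posterior odds = prior odds × likelihood ratio, so prior odds = posterior odds ÷ LR.
Posterior odds = 0.625/(1−0.625) = 1.6667. LR = 0.60/0.09 = 6.6667.
Prior odds = 1.6667/6.6667 = 0.2500, so P(A) = 0.2500/(1+0.2500) ≈ 0.20.

P(A) = 0.20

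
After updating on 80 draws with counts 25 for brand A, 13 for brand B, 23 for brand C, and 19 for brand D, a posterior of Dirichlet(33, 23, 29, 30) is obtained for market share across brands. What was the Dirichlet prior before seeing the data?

For a Dirichlet(α) prior with multinomial counts c, the posterior is Dirichlet(α + c) componentwise.
Subtract each count from the matching posterior parameter: 33−25=8, 23−13=10, 29−23=6, 30−19=11.

Dirichlet(8, 10, 6, 11)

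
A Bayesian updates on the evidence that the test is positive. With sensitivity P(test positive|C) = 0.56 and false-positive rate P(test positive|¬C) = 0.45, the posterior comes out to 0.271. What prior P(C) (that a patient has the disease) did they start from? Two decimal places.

Bayes' rule in odds form gives O(C|E) = O(C)·[P(E|C)/P(E|¬C)], hence O(C) = O(C|E)/LR.
Posterior odds = 0.271/(1−0.271) = 0.3717. LR = 0.56/0.45 = 1.2444.
Prior odds = 0.3717/1.2444 = 0.2987, so P(C) = 0.2987/(1+0.2987) ≈ 0.23.

P(C) = 0.23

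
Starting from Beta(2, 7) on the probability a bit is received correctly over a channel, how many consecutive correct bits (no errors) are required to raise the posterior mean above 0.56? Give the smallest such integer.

k = 7

After k correct bits and 0 errors the posterior is Beta(2+k, 7), with mean (2+k)/(2+7+k).
Set (2+k)/(9+k) > 0.56 and solve: k > (0.56·9 − 2)/(1 − 0.56) = 6.909.
The smallest integer exceeding 6.909 is 7, and checking k=7: (9)/(16) = 0.5625 > 0.56.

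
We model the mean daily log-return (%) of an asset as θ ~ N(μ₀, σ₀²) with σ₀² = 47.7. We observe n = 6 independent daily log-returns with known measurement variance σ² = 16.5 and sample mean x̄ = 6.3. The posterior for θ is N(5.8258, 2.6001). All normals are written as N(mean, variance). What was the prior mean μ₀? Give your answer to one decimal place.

μ₀ = -2.4

The posterior mean is a precision-weighted average: μ_n = (τ₀μ₀ + τ_data·x̄)/(τ₀+τ_data), with τ₀=1/σ₀² and τ_data=n/σ².
Here τ₀ = 1/47.7 = 0.020964 and τ_data = 6/16.5 = 0.363636, so τ_n = 0.384600.
Rearranging for μ₀: μ₀ = (μ_n·τ_n − τ_data·x̄)/τ₀ = (5.8258·0.384600 − 0.363636·6.3) / 0.020964 = -0.050304/0.020964 ≈ -2.4.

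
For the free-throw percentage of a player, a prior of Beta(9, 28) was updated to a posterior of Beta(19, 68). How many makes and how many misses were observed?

10 makes and 40 misses

A Beta(a, b) prior with s successes and f failures in binomial data gives a Beta(a+s, b+f) posterior.
Match parameters: s=19−9=10, f=68−28=40.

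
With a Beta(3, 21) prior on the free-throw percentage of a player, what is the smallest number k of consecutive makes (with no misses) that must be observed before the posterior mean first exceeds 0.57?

k = 25

After k makes and 0 misses the posterior is Beta(3+k, 21), with mean (3+k)/(3+21+k).
Set (3+k)/(24+k) > 0.57 and solve: k > (0.57·24 − 3)/(1 − 0.57) = 24.837.
The smallest integer exceeding 24.837 is 25, and checking k=25: (28)/(49) = 0.5714 > 0.57.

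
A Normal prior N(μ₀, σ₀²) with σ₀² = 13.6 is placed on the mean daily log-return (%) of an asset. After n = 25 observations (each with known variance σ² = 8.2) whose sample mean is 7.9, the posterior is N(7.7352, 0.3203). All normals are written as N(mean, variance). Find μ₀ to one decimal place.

The posterior mean is a precision-weighted average: μ_n = (τ₀μ₀ + τ_data·x̄)/(τ₀+τ_data), with τ₀=1/σ₀² and τ_data=n/σ².
Here τ₀ = 1/13.6 = 0.073529 and τ_data = 25/8.2 = 3.048780, so τ_n = 3.122309.
Rearranging for μ₀: μ₀ = (μ_n·τ_n − τ_data·x̄)/τ₀ = (7.7352·3.122309 − 3.048780·7.9) / 0.073529 = 0.066323/0.073529 ≈ 0.9.

μ₀ = 0.9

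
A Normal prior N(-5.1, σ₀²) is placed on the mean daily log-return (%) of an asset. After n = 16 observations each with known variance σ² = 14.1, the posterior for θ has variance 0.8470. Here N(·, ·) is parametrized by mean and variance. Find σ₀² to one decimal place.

Posterior precision equals prior precision plus data precision: 1/σ_n² = 1/σ₀² + n/σ².
So 1/σ₀² = 1/0.8470 − 16/14.1 = 1.180638 − 1.134752 = 0.045886.
Hence σ₀² = 1/0.045886 ≈ 21.8.

σ₀² = 21.8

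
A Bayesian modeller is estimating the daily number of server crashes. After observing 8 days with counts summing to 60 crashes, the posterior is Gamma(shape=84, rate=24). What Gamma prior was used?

Gamma–Poisson conjugacy: posterior shape = α + Σxᵢ, posterior rate = β + n.
So α = 84 − 60 = 24 and β = 24 − 8 = 16.

Gamma(shape=24, rate=16)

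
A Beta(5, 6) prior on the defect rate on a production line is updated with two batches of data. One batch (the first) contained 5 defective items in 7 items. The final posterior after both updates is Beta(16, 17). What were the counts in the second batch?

6 defective items and 9 good items

Because Beta–binomial updating is additive in the counts, the combined data contributed (α_post−α_prior, β_post−β_prior) successes and failures.
Total across both batches: 16−5=11 defective items, 17−6=11 good items.
Subtract the first batch: 11−5=6 defective items and 11−2=9 good items.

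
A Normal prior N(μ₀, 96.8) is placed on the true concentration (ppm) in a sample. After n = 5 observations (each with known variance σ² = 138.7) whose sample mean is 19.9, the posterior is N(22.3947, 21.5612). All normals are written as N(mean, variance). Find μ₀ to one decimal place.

μ₀ = 31.1

With known observation variance, the Normal–Normal posterior has precision τ_n = τ₀ + n/σ² and mean μ_n = (τ₀μ₀ + (n/σ²)x̄)/τ_n.
Here τ₀ = 1/96.8 = 0.010331 and τ_data = 5/138.7 = 0.036049, so τ_n = 0.046380.
Rearranging for μ₀: μ₀ = (μ_n·τ_n − τ_data·x̄)/τ₀ = (22.3947·0.046380 − 0.036049·19.9) / 0.010331 = 0.321291/0.010331 ≈ 31.1.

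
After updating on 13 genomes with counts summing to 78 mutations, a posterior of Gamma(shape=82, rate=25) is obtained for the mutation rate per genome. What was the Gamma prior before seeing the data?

Gamma(shape=4, rate=12)

A Gamma(α, β) prior (rate parametrization) on a Poisson rate with n observations summing to S gives posterior Gamma(α+S, β+n).
So α = 82 − 78 = 4 and β = 25 − 13 = 12.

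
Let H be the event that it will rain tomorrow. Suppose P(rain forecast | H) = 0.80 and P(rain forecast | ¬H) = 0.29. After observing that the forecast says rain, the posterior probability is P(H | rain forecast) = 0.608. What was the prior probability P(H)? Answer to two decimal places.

In odds form, posterior odds = prior odds × likelihood ratio, so prior odds = posterior odds ÷ LR.
Posterior odds = 0.608/(1−0.608) = 1.5510. LR = 0.80/0.29 = 2.7586.
Prior odds = 1.5510/2.7586 = 0.5622, so P(H) = 0.5622/(1+0.5622) ≈ 0.36.

P(H) = 0.36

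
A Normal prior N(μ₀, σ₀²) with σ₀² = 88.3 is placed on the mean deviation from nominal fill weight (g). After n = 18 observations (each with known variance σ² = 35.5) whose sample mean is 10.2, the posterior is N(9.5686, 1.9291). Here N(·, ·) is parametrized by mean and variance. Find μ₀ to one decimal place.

μ₀ = -18.7

With known observation variance, the Normal–Normal posterior has precision τ_n = τ₀ + n/σ² and mean μ_n = (τ₀μ₀ + (n/σ²)x̄)/τ_n.
Here τ₀ = 1/88.3 = 0.011325 and τ_data = 18/35.5 = 0.507042, so τ_n = 0.518367.
Rearranging for μ₀: μ₀ = (μ_n·τ_n − τ_data·x̄)/τ₀ = (9.5686·0.518367 − 0.507042·10.2) / 0.011325 = -0.211782/0.011325 ≈ -18.7.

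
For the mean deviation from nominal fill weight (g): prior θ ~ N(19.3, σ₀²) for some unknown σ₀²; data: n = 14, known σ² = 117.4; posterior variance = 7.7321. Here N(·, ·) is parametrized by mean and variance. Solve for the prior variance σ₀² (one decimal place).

Posterior precision equals prior precision plus data precision: 1/σ_n² = 1/σ₀² + n/σ².
So 1/σ₀² = 1/7.7321 − 14/117.4 = 0.129331 − 0.119250 = 0.010081.
Hence σ₀² = 1/0.010081 ≈ 99.2.

σ₀² = 99.2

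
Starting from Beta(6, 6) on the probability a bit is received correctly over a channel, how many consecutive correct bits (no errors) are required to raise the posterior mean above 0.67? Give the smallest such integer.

After k correct bits and 0 errors the posterior is Beta(6+k, 6), with mean (6+k)/(6+6+k).
Set (6+k)/(12+k) > 0.67 and solve: k > (0.67·12 − 6)/(1 − 0.67) = 6.182.
The smallest integer exceeding 6.182 is 7, and checking k=7: (13)/(19) = 0.6842 > 0.67.

k = 7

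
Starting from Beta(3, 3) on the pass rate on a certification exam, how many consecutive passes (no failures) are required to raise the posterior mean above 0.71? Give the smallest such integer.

k = 5

After k passes and 0 failures the posterior is Beta(3+k, 3), with mean (3+k)/(3+3+k).
Set (3+k)/(6+k) > 0.71 and solve: k > (0.71·6 − 3)/(1 − 0.71) = 4.345.
The smallest integer exceeding 4.345 is 5, and checking k=5: (8)/(11) = 0.7273 > 0.71.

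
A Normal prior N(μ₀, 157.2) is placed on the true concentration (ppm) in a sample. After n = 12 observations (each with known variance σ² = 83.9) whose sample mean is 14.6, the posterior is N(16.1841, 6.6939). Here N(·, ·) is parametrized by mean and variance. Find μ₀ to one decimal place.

μ₀ = 51.8

With known observation variance, the Normal–Normal posterior has precision τ_n = τ₀ + n/σ² and mean μ_n = (τ₀μ₀ + (n/σ²)x̄)/τ_n.
Here τ₀ = 1/157.2 = 0.006361 and τ_data = 12/83.9 = 0.143027, so τ_n = 0.149388.
Rearranging for μ₀: μ₀ = (μ_n·τ_n − τ_data·x̄)/τ₀ = (16.1841·0.149388 − 0.143027·14.6) / 0.006361 = 0.329516/0.006361 ≈ 51.8.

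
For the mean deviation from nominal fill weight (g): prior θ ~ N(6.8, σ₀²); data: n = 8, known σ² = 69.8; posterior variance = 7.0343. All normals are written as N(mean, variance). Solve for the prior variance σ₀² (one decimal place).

Posterior precision equals prior precision plus data precision: 1/σ_n² = 1/σ₀² + n/σ².
So 1/σ₀² = 1/7.0343 − 8/69.8 = 0.142161 − 0.114613 = 0.027548.
Hence σ₀² = 1/0.027548 ≈ 36.3.

σ₀² = 36.3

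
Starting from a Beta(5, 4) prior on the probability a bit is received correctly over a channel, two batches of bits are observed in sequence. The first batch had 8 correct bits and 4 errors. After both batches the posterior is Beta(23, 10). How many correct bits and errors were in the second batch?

Because Beta–binomial updating is additive in the counts, the combined data contributed (α_post−α_prior, β_post−β_prior) successes and failures.
Total across both batches: 23−5=18 correct bits, 10−4=6 errors.
Subtract the first batch: 18−8=10 correct bits and 6−4=2 errors.

10 correct bits and 2 errors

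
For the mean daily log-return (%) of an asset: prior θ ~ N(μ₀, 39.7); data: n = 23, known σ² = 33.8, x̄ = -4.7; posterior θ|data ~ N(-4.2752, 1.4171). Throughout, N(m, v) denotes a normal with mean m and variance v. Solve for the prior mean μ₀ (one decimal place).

μ₀ = 7.2

The posterior mean is a precision-weighted average: μ_n = (τ₀μ₀ + τ_data·x̄)/(τ₀+τ_data), with τ₀=1/σ₀² and τ_data=n/σ².
Here τ₀ = 1/39.7 = 0.025189 and τ_data = 23/33.8 = 0.680473, so τ_n = 0.705662.
Rearranging for μ₀: μ₀ = (μ_n·τ_n − τ_data·x̄)/τ₀ = (-4.2752·0.705662 − 0.680473·-4.7) / 0.025189 = 0.181377/0.025189 ≈ 7.2.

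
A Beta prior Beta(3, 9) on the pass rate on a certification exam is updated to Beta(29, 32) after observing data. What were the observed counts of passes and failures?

26 passes and 23 failures

Under Beta–binomial conjugacy the posterior parameters are (α+s, β+f).
Match parameters: s=29−3=26, f=32−9=23.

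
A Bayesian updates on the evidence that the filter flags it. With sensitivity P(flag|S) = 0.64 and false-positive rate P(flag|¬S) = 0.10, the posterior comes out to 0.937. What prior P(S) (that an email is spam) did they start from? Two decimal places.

Bayes' rule in odds form gives O(S|E) = O(S)·[P(E|S)/P(E|¬S)], hence O(S) = O(S|E)/LR.
Posterior odds = 0.937/(1−0.937) = 14.8730. LR = 0.64/0.10 = 6.4000.
Prior odds = 14.8730/6.4000 = 2.3239, so P(S) = 2.3239/(1+2.3239) ≈ 0.70.

P(S) = 0.70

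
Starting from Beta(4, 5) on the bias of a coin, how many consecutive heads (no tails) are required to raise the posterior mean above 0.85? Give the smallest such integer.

After k heads and 0 tails the posterior is Beta(4+k, 5), with mean (4+k)/(4+5+k).
Set (4+k)/(9+k) > 0.85 and solve: k > (0.85·9 − 4)/(1 − 0.85) = 24.333.
The smallest integer exceeding 24.333 is 25.

k = 25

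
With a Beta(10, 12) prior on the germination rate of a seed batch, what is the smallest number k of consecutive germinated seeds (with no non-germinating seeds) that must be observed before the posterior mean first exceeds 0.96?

After k germinated seeds and 0 non-germinating seeds the posterior is Beta(10+k, 12), with mean (10+k)/(10+12+k).
Set (10+k)/(22+k) > 0.96 and solve: k > (0.96·22 − 10)/(1 − 0.96) = 278.000.
The smallest integer exceeding 278.000 is 279.

k = 279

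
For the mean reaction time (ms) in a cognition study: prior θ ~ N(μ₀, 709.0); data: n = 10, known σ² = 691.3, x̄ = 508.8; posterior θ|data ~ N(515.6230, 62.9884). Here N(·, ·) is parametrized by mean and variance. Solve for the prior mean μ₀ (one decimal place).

The posterior mean is a precision-weighted average: μ_n = (τ₀μ₀ + τ_data·x̄)/(τ₀+τ_data), with τ₀=1/σ₀² and τ_data=n/σ².
Here τ₀ = 1/709.0 = 0.001410 and τ_data = 10/691.3 = 0.014465, so τ_n = 0.015875.
Rearranging for μ₀: μ₀ = (μ_n·τ_n − τ_data·x̄)/τ₀ = (515.6230·0.015875 − 0.014465·508.8) / 0.001410 = 0.825723/0.001410 ≈ 585.6.

μ₀ = 585.6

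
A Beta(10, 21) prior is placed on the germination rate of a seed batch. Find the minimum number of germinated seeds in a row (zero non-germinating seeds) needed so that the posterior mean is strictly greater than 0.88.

k = 145

After k germinated seeds and 0 non-germinating seeds the posterior is Beta(10+k, 21), with mean (10+k)/(10+21+k).
Set (10+k)/(31+k) > 0.88 and solve: k > (0.88·31 − 10)/(1 − 0.88) = 144.000.
The smallest integer exceeding 144.000 is 145.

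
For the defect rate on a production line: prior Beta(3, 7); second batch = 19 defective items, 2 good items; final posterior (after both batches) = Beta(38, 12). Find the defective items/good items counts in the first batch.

16 defective items and 3 good items

Sequential conjugate updates are equivalent to a single update on the pooled data, so total successes = posterior α − prior α and total failures = posterior β − prior β.
Total across both batches: 38−3=35 defective items, 12−7=5 good items.
Subtract the second batch: 35−19=16 defective items and 5−2=3 good items.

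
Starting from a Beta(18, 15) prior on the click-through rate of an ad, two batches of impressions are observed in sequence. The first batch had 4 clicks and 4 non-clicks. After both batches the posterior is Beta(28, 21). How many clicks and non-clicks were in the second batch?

6 clicks and 2 non-clicks

Sequential conjugate updates are equivalent to a single update on the pooled data, so total successes = posterior α − prior α and total failures = posterior β − prior β.
Total across both batches: 28−18=10 clicks, 21−15=6 non-clicks.
Subtract the first batch: 10−4=6 clicks and 6−4=2 non-clicks.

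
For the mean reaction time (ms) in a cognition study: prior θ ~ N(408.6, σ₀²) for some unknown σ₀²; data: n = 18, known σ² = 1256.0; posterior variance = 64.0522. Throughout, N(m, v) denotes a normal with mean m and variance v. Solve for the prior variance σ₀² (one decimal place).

σ₀² = 780.6

Posterior precision equals prior precision plus data precision: 1/σ_n² = 1/σ₀² + n/σ².
So 1/σ₀² = 1/64.0522 − 18/1256.0 = 0.015612 − 0.014331 = 0.001281.
Hence σ₀² = 1/0.001281 ≈ 780.6.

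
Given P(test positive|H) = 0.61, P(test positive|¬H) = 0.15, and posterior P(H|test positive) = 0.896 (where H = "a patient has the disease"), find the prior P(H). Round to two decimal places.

P(H) = 0.68

In odds form, posterior odds = prior odds × likelihood ratio, so prior odds = posterior odds ÷ LR.
Posterior odds = 0.896/(1−0.896) = 8.6154. LR = 0.61/0.15 = 4.0667.
Prior odds = 8.6154/4.0667 = 2.1185, so P(H) = 2.1185/(1+2.1185) ≈ 0.68.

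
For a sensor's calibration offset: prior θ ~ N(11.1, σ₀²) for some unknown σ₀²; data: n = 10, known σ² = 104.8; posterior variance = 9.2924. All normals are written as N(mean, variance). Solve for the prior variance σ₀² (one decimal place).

σ₀² = 82.0

For the Normal–Normal model with known σ², precisions add: τ_n = τ₀ + n/σ².
So 1/σ₀² = 1/9.2924 − 10/104.8 = 0.107615 − 0.095420 = 0.012195.
Hence σ₀² = 1/0.012195 ≈ 82.0.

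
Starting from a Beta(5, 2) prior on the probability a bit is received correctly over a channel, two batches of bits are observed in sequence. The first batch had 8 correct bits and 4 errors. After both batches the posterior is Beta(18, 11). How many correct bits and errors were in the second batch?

5 correct bits and 5 errors

Because Beta–binomial updating is additive in the counts, the combined data contributed (α_post−α_prior, β_post−β_prior) successes and failures.
Total across both batches: 18−5=13 correct bits, 11−2=9 errors.
Subtract the first batch: 13−8=5 correct bits and 9−4=5 errors.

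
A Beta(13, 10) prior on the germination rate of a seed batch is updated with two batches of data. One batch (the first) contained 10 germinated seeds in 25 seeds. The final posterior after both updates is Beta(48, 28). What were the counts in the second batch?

Sequential conjugate updates are equivalent to a single update on the pooled data, so total successes = posterior α − prior α and total failures = posterior β − prior β.
Total across both batches: 48−13=35 germinated seeds, 28−10=18 non-germinating seeds.
Subtract the first batch: 35−10=25 germinated seeds and 18−15=3 non-germinating seeds.

25 germinated seeds and 3 non-germinating seeds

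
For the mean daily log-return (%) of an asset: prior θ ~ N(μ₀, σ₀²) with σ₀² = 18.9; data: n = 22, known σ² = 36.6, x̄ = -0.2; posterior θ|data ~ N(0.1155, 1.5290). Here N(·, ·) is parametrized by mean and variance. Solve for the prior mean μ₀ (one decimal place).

With known observation variance, the Normal–Normal posterior has precision τ_n = τ₀ + n/σ² and mean μ_n = (τ₀μ₀ + (n/σ²)x̄)/τ_n.
Here τ₀ = 1/18.9 = 0.052910 and τ_data = 22/36.6 = 0.601093, so τ_n = 0.654003.
Rearranging for μ₀: μ₀ = (μ_n·τ_n − τ_data·x̄)/τ₀ = (0.1155·0.654003 − 0.601093·-0.2) / 0.052910 = 0.195756/0.052910 ≈ 3.7.

μ₀ = 3.7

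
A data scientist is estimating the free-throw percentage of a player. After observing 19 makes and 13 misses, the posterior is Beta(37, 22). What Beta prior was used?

Beta(18, 9)

A Beta(a, b) prior with s successes and f failures in binomial data gives a Beta(a+s, b+f) posterior.
So a = 37 − 19 = 18 and b = 22 − 13 = 9.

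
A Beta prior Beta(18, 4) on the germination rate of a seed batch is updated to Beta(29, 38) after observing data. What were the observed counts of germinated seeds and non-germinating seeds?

11 germinated seeds and 34 non-germinating seeds

Under Beta–binomial conjugacy the posterior parameters are (α+s, β+f).
So s = 29 − 18 = 11 and f = 38 − 4 = 34.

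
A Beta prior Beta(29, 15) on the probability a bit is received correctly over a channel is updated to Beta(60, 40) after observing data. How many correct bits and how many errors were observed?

31 correct bits and 25 errors

Under Beta–binomial conjugacy the posterior parameters are (a+s, b+f).
Match parameters: s=60−29=31, f=40−15=25.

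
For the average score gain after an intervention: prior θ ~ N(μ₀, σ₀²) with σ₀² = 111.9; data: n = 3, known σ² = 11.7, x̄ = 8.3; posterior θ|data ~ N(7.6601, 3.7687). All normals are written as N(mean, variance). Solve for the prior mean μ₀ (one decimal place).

μ₀ = -10.7

With known observation variance, the Normal–Normal posterior has precision τ_n = τ₀ + n/σ² and mean μ_n = (τ₀μ₀ + (n/σ²)x̄)/τ_n.
Here τ₀ = 1/111.9 = 0.008937 and τ_data = 3/11.7 = 0.256410, so τ_n = 0.265347.
Rearranging for μ₀: μ₀ = (μ_n·τ_n − τ_data·x̄)/τ₀ = (7.6601·0.265347 − 0.256410·8.3) / 0.008937 = -0.095618/0.008937 ≈ -10.7.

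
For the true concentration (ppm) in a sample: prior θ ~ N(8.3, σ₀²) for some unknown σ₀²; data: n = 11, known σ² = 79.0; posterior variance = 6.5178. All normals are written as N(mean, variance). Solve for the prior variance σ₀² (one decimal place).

Posterior precision equals prior precision plus data precision: 1/σ_n² = 1/σ₀² + n/σ².
So 1/σ₀² = 1/6.5178 − 11/79.0 = 0.153426 − 0.139241 = 0.014185.
Hence σ₀² = 1/0.014185 ≈ 70.5.

σ₀² = 70.5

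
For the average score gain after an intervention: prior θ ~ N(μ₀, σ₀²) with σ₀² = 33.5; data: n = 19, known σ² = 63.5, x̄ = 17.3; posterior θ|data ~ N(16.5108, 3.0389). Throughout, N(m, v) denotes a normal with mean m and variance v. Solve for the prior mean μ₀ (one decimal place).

μ₀ = 8.6

With known observation variance, the Normal–Normal posterior has precision τ_n = τ₀ + n/σ² and mean μ_n = (τ₀μ₀ + (n/σ²)x̄)/τ_n.
Here τ₀ = 1/33.5 = 0.029851 and τ_data = 19/63.5 = 0.299213, so τ_n = 0.329064.
Rearranging for μ₀: μ₀ = (μ_n·τ_n − τ_data·x̄)/τ₀ = (16.5108·0.329064 − 0.299213·17.3) / 0.029851 = 0.256725/0.029851 ≈ 8.6.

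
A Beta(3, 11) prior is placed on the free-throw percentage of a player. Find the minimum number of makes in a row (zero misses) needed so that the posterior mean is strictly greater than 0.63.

k = 16

After k makes and 0 misses the posterior is Beta(3+k, 11), with mean (3+k)/(3+11+k).
Set (3+k)/(14+k) > 0.63 and solve: k > (0.63·14 − 3)/(1 − 0.63) = 15.730.
The smallest integer exceeding 15.730 is 16.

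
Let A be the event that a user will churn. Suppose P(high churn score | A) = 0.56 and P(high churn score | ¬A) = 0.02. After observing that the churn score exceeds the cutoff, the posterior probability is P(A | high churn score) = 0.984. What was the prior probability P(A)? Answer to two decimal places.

P(A) = 0.69

In odds form, posterior odds = prior odds × likelihood ratio, so prior odds = posterior odds ÷ LR.
Posterior odds = 0.984/(1−0.984) = 61.5000. LR = 0.56/0.02 = 28.0000.
Prior odds = 61.5000/28.0000 = 2.1964, so P(A) = 2.1964/(1+2.1964) ≈ 0.69.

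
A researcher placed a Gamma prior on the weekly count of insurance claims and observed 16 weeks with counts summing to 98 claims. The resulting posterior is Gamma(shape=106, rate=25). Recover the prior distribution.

Gamma–Poisson conjugacy: posterior shape = α + Σxᵢ, posterior rate = β + n.
So α = 106 − 98 = 8 and β = 25 − 16 = 9.

Gamma(shape=8, rate=9)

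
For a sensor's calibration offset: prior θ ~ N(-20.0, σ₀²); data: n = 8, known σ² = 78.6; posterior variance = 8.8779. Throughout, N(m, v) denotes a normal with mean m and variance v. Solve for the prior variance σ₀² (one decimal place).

σ₀² = 92.1

For the Normal–Normal model with known σ², precisions add: τ_n = τ₀ + n/σ².
So 1/σ₀² = 1/8.8779 − 8/78.6 = 0.112639 − 0.101781 = 0.010858.
Hence σ₀² = 1/0.010858 ≈ 92.1.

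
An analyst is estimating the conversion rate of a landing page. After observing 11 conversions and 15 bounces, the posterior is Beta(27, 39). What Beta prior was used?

Beta(16, 24)

Under Beta–binomial conjugacy the posterior parameters are (α+s, β+f).
Subtract the data counts: 27−11=16, 39−15=24.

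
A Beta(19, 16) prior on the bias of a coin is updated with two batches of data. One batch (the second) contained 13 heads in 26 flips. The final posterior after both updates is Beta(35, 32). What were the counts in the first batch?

3 heads and 3 tails

Because Beta–binomial updating is additive in the counts, the combined data contributed (α_post−α_prior, β_post−β_prior) successes and failures.
Total across both batches: 35−19=16 heads, 32−16=16 tails.
Subtract the second batch: 16−13=3 heads and 16−13=3 tails.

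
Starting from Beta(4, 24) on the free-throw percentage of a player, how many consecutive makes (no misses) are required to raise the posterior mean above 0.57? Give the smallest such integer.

After k makes and 0 misses the posterior is Beta(4+k, 24), with mean (4+k)/(4+24+k).
Set (4+k)/(28+k) > 0.57 and solve: k > (0.57·28 − 4)/(1 − 0.57) = 27.814.
The smallest integer exceeding 27.814 is 28.

k = 28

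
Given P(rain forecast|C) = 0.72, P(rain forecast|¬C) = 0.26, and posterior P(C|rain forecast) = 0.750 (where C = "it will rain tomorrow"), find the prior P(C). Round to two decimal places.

In odds form, posterior odds = prior odds × likelihood ratio, so prior odds = posterior odds ÷ LR.
Posterior odds = 0.750/(1−0.750) = 3.0000. LR = 0.72/0.26 = 2.7692.
Prior odds = 3.0000/2.7692 = 1.0833, so P(C) = 1.0833/(1+1.0833) ≈ 0.52.

P(C) = 0.52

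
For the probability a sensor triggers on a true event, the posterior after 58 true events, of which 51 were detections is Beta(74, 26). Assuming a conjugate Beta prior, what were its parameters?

Beta(23, 19)

Beta is conjugate to the binomial likelihood: posterior = Beta(a+s, b+f).
So a = 74 − 51 = 23 and b = 26 − 7 = 19.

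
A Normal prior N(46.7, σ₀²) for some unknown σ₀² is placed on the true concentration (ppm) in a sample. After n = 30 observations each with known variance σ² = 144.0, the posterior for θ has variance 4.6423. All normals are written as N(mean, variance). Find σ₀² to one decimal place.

σ₀² = 141.3

For the Normal–Normal model with known σ², precisions add: τ_n = τ₀ + n/σ².
So 1/σ₀² = 1/4.6423 − 30/144.0 = 0.215410 − 0.208333 = 0.007077.
Hence σ₀² = 1/0.007077 ≈ 141.3.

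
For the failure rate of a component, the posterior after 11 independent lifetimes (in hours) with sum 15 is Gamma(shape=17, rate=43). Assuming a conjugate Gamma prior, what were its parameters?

For an exponential likelihood with a Gamma(α, β) prior on the rate, n observations with total T give posterior Gamma(α+n, β+T).
So α = 17 − 11 = 6 and β = 43 − 15 = 28.

Gamma(shape=6, rate=28)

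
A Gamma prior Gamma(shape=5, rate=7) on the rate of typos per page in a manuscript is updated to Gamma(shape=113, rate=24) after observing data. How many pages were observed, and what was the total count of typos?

n = 17 pages with total 108 typos

Gamma–Poisson conjugacy: posterior shape = α + Σxᵢ, posterior rate = β + n.
Matching: Σxᵢ = 113 − 5 = 108 and n = 24 − 7 = 17.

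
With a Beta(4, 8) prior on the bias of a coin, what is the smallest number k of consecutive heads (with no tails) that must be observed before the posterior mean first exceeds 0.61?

k = 9

After k heads and 0 tails the posterior is Beta(4+k, 8), with mean (4+k)/(4+8+k).
Set (4+k)/(12+k) > 0.61 and solve: k > (0.61·12 − 4)/(1 − 0.61) = 8.513.
The smallest integer exceeding 8.513 is 9.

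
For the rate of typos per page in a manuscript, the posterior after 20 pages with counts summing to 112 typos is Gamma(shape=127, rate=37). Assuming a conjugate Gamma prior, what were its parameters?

Gamma–Poisson conjugacy: posterior shape = α + Σxᵢ, posterior rate = β + n.
So α = 127 − 112 = 15 and β = 37 − 20 = 17.

Gamma(shape=15, rate=17)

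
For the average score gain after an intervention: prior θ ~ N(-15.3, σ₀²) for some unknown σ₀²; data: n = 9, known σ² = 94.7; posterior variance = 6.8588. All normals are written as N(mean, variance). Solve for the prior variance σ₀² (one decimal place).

Posterior precision equals prior precision plus data precision: 1/σ_n² = 1/σ₀² + n/σ².
So 1/σ₀² = 1/6.8588 − 9/94.7 = 0.145798 − 0.095037 = 0.050761.
Hence σ₀² = 1/0.050761 ≈ 19.7.

σ₀² = 19.7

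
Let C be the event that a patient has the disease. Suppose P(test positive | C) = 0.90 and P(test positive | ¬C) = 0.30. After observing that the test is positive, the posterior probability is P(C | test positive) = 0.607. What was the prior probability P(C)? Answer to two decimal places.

In odds form, posterior odds = prior odds × likelihood ratio, so prior odds = posterior odds ÷ LR.
Posterior odds = 0.607/(1−0.607) = 1.5445. LR = 0.90/0.30 = 3.0000.
Prior odds = 1.5445/3.0000 = 0.5148, so P(C) = 0.5148/(1+0.5148) ≈ 0.34.

P(C) = 0.34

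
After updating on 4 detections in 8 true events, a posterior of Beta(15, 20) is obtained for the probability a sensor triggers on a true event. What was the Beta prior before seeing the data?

Under Beta–binomial conjugacy the posterior parameters are (a+s, b+f).
Subtract the data counts: 15−4=11, 20−4=16.

Beta(11, 16)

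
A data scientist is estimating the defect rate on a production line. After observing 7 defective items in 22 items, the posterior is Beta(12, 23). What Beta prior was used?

Beta(5, 8)

A Beta(a, b) prior with s successes and f failures in binomial data gives a Beta(a+s, b+f) posterior.
Subtract the data counts: 12−7=5, 23−15=8.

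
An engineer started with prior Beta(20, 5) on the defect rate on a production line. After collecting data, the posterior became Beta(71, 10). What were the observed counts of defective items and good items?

51 defective items and 5 good items

A Beta(a, b) prior with s successes and f failures in binomial data gives a Beta(a+s, b+f) posterior.
So s = 71 − 20 = 51 and f = 10 − 5 = 5.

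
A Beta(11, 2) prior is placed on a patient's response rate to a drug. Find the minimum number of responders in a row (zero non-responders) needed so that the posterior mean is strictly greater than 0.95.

k = 28

After k responders and 0 non-responders the posterior is Beta(11+k, 2), with mean (11+k)/(11+2+k).
Set (11+k)/(13+k) > 0.95 and solve: k > (0.95·13 − 11)/(1 − 0.95) = 27.000.
The smallest integer exceeding 27.000 is 28.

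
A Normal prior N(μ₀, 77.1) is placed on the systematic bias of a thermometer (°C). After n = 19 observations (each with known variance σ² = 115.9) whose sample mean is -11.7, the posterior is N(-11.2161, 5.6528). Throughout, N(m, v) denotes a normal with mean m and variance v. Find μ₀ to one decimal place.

The posterior mean is a precision-weighted average: μ_n = (τ₀μ₀ + τ_data·x̄)/(τ₀+τ_data), with τ₀=1/σ₀² and τ_data=n/σ².
Here τ₀ = 1/77.1 = 0.012970 and τ_data = 19/115.9 = 0.163934, so τ_n = 0.176904.
Rearranging for μ₀: μ₀ = (μ_n·τ_n − τ_data·x̄)/τ₀ = (-11.2161·0.176904 − 0.163934·-11.7) / 0.012970 = -0.066145/0.012970 ≈ -5.1.

μ₀ = -5.1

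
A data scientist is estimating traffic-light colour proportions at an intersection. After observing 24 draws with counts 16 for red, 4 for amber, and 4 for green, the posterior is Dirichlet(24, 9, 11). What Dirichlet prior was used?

For a Dirichlet(α) prior with multinomial counts c, the posterior is Dirichlet(α + c) componentwise.
Subtract each count from the matching posterior parameter: 24−16=8, 9−4=5, 11−4=7.

Dirichlet(8, 5, 7)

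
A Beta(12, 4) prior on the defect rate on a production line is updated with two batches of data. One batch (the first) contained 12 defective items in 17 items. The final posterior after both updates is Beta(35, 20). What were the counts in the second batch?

11 defective items and 11 good items

Because Beta–binomial updating is additive in the counts, the combined data contributed (α_post−α_prior, β_post−β_prior) successes and failures.
Total across both batches: 35−12=23 defective items, 20−4=16 good items.
Subtract the first batch: 23−12=11 defective items and 16−5=11 good items.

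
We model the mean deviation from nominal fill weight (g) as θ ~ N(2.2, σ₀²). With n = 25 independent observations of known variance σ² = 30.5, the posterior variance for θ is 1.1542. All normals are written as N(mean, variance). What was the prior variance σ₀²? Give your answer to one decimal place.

Posterior precision equals prior precision plus data precision: 1/σ_n² = 1/σ₀² + n/σ².
So 1/σ₀² = 1/1.1542 − 25/30.5 = 0.866401 − 0.819672 = 0.046729.
Hence σ₀² = 1/0.046729 ≈ 21.4.

σ₀² = 21.4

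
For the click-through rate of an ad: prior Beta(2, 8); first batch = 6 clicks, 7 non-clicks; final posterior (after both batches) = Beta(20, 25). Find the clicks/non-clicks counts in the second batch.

Sequential conjugate updates are equivalent to a single update on the pooled data, so total successes = posterior α − prior α and total failures = posterior β − prior β.
Total across both batches: 20−2=18 clicks, 25−8=17 non-clicks.
Subtract the first batch: 18−6=12 clicks and 17−7=10 non-clicks.

12 clicks and 10 non-clicks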